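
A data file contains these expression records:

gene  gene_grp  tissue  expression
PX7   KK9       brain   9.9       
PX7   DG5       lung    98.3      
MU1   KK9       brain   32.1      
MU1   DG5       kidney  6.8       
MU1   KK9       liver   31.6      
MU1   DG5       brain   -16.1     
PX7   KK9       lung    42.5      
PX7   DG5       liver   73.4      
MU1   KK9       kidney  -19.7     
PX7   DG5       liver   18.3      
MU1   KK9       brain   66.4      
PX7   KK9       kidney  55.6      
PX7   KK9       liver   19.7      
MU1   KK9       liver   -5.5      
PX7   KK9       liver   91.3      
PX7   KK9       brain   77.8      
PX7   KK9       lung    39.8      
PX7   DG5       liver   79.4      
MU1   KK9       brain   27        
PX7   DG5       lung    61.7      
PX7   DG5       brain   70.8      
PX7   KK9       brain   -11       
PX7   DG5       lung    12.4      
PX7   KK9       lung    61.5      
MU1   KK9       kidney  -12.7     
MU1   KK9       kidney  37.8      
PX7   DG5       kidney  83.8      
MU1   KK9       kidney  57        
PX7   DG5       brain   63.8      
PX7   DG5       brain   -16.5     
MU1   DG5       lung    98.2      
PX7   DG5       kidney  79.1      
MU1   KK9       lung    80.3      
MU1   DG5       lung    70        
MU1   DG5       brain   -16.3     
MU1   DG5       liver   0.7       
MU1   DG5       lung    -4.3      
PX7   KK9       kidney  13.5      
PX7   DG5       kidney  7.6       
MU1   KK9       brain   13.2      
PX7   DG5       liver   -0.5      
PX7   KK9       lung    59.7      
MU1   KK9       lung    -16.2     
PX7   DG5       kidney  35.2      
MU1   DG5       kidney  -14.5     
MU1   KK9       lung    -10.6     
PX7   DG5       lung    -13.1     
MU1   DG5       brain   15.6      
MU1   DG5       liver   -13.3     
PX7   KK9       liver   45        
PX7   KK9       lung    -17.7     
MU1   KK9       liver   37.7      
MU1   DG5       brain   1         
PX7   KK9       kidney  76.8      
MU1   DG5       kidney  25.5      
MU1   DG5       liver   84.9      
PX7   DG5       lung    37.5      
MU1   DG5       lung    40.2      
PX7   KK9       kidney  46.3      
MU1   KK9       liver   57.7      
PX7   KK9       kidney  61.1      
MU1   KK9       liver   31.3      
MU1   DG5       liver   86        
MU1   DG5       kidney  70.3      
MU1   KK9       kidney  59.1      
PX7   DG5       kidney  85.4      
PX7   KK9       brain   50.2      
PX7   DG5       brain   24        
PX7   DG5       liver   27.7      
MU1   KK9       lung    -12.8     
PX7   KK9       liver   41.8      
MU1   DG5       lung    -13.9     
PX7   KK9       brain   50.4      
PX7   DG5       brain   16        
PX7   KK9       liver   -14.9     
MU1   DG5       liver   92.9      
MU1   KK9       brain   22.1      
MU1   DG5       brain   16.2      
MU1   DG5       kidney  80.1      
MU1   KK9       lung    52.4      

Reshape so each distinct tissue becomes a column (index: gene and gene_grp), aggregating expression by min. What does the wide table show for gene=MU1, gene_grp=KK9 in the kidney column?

Rows with gene=MU1, gene_grp=KK9 and tissue=kidney: expression values are -19.7, -12.7, 37.8, 57, 59.1.
min(-19.7, -12.7, 37.8, 57, 59.1) = -19.7.

-19.7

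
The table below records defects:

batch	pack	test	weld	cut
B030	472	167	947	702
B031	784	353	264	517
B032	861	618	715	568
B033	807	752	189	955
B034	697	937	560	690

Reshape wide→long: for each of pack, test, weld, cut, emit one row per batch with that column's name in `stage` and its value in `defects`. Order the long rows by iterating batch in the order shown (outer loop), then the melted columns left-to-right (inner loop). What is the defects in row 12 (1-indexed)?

20 rows total (5 × 4). Row 12: index ⌊(12-1)/4⌋ = 2 into batch → B032; (12-1) mod 4 = 3 into the melted columns → cut.
So row 12 is (B032, cut, 568); defects = 568.

568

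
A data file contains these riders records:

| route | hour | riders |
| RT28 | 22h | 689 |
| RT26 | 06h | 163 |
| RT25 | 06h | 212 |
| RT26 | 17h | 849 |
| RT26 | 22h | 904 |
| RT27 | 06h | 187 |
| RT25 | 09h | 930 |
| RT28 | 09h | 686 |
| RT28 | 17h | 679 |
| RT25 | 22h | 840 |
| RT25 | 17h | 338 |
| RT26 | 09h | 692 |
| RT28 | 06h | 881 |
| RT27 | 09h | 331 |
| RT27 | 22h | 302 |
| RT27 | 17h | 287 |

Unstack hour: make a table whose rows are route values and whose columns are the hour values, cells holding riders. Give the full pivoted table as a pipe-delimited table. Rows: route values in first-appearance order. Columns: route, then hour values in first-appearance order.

Columns: route plus the 4 distinct hour values (22h, 06h, 17h, 09h).
For example, row RT28 column 22h takes riders=689 from the long row (RT28, 22h).

| route | 22h | 06h | 17h | 09h |
| RT28 | 689 | 881 | 679 | 686 |
| RT26 | 904 | 163 | 849 | 692 |
| RT25 | 840 | 212 | 338 | 930 |
| RT27 | 302 | 187 | 287 | 331 |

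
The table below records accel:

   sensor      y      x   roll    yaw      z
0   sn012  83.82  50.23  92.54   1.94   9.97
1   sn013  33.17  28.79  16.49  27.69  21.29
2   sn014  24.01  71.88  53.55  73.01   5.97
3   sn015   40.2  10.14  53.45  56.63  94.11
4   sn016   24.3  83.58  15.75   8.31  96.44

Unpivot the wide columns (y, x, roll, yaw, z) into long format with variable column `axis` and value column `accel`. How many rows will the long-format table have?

25

5 sensor values × 5 melted columns = 25 rows.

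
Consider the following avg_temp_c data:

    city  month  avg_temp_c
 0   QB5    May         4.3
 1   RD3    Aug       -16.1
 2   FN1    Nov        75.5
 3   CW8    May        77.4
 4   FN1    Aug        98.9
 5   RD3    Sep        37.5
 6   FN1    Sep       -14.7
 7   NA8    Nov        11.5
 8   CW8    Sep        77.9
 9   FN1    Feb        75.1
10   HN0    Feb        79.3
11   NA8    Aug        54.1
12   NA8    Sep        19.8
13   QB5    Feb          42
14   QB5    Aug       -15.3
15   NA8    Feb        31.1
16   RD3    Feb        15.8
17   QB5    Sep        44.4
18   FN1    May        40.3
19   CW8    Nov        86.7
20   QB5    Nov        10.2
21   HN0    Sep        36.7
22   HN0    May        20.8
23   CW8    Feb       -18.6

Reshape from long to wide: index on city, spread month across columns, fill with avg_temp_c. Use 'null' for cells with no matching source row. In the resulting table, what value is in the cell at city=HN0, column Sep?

The long row with city=HN0, month=Sep has avg_temp_c=36.7.

36.7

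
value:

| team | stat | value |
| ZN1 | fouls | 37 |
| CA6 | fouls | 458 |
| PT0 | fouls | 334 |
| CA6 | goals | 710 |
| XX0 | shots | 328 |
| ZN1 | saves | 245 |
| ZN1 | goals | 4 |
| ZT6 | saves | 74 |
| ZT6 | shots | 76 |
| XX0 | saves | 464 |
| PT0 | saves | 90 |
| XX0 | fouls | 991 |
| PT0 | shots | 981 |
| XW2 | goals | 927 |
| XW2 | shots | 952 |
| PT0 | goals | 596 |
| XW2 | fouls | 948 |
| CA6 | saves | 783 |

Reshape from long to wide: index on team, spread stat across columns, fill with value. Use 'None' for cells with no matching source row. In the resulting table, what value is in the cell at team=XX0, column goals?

None

No long-format row has team=XX0 and stat=goals, so the cell is None.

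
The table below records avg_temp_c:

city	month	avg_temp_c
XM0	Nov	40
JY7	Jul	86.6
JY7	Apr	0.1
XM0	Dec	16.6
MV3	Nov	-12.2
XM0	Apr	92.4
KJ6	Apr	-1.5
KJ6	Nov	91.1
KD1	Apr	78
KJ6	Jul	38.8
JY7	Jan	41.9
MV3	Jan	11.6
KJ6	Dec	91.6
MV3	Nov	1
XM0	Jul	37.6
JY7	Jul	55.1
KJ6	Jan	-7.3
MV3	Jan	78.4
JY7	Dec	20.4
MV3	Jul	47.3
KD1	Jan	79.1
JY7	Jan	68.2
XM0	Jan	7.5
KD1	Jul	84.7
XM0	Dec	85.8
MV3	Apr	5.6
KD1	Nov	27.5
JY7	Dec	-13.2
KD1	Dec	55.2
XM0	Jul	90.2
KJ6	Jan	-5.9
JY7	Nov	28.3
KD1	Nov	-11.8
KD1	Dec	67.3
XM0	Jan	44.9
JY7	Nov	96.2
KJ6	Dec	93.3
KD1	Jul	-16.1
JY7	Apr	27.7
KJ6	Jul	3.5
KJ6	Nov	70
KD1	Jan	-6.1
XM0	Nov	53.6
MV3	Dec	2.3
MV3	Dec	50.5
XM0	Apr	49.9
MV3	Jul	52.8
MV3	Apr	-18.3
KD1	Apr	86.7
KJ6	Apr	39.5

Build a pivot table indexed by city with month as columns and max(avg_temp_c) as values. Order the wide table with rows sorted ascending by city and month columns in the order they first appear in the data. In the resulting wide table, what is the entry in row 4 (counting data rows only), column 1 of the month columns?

With rows sorted ascending by city, row 4 is city=MV3. month columns in first-appearance order: Nov, Jul, Apr, Dec, Jan; column 1 is Nov.
Long rows with city=MV3, month=Nov: max(-12.2, 1) = 1.

1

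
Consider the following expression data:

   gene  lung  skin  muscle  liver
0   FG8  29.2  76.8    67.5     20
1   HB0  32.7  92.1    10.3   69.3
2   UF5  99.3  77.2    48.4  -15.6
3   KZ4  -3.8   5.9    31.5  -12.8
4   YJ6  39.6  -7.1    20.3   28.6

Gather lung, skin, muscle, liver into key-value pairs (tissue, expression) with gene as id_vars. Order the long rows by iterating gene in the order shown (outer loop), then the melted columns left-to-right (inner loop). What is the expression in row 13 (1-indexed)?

20 rows total (5 × 4). Row 13: index ⌊(13-1)/4⌋ = 3 into gene → KZ4; (13-1) mod 4 = 0 into the melted columns → lung.
So row 13 is (KZ4, lung, -3.8); expression = -3.8.

-3.8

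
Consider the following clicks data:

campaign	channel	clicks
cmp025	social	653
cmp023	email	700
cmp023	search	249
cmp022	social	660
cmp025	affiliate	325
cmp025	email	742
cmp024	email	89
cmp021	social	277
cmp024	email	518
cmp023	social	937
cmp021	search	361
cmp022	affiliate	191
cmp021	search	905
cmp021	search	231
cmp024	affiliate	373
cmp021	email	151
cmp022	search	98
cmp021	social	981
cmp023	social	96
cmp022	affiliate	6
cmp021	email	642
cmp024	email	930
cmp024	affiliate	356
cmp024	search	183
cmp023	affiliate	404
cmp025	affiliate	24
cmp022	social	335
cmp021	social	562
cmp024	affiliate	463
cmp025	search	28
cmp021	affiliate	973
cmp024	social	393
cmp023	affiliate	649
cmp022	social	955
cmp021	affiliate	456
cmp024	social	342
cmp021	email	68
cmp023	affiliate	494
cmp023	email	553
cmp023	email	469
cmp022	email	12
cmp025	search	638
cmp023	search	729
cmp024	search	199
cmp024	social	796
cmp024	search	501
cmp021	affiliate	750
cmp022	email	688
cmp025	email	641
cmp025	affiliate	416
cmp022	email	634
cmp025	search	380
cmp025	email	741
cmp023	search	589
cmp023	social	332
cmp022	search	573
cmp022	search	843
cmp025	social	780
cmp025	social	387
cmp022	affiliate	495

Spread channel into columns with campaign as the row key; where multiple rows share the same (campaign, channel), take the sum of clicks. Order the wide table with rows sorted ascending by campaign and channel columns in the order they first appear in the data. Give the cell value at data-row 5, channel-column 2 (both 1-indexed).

2124

With rows sorted ascending by campaign, row 5 is campaign=cmp025. channel columns in first-appearance order: social, email, search, affiliate; column 2 is email.
Long rows with campaign=cmp025, channel=email: 742 + 641 + 741 = 2124.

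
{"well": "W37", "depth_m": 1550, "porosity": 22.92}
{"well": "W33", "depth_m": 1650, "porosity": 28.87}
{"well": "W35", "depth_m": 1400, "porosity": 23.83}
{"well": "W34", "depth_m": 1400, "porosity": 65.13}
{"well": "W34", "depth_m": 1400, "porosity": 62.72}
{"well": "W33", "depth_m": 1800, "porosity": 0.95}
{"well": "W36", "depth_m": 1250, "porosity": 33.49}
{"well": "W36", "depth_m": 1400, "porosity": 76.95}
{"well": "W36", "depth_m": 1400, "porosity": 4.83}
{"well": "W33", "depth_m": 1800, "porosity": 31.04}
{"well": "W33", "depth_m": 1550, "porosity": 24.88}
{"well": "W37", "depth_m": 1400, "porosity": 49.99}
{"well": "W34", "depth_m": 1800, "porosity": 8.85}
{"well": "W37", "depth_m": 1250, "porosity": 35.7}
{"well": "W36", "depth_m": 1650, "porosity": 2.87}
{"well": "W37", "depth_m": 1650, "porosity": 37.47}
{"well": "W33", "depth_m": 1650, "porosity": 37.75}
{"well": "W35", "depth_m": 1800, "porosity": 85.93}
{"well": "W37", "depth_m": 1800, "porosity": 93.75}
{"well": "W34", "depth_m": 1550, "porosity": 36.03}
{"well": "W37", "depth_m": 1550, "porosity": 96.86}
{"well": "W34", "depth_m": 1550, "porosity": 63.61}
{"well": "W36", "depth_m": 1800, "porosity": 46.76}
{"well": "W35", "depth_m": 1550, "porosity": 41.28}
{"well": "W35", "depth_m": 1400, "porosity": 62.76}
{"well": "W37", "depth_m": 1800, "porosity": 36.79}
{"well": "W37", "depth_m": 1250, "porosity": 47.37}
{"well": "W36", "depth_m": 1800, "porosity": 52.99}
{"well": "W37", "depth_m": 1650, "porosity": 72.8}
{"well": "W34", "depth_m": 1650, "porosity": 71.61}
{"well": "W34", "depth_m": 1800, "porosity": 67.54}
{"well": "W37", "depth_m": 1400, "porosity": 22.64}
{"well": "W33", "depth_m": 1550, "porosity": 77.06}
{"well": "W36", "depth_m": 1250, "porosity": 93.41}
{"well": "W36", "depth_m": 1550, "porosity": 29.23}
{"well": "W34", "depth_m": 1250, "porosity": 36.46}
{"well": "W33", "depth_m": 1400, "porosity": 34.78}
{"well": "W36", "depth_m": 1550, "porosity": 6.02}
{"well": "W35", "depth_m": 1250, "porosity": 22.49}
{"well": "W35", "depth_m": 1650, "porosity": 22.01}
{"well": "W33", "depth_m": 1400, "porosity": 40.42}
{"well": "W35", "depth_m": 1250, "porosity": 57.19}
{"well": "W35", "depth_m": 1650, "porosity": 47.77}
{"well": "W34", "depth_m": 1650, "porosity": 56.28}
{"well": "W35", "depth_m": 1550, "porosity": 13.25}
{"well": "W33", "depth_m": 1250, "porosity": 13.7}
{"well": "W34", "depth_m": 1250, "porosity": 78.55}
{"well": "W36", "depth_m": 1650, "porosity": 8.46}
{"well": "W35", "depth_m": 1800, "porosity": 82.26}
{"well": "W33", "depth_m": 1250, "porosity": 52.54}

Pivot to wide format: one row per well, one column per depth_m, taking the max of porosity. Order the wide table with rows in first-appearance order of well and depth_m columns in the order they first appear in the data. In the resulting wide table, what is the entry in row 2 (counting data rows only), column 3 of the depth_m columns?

With rows in first-appearance order of well, row 2 is well=W33. depth_m columns in first-appearance order: 1550, 1650, 1400, 1800, 1250; column 3 is 1400.
Long rows with well=W33, depth_m=1400: max(34.78, 40.42) = 40.42.

40.42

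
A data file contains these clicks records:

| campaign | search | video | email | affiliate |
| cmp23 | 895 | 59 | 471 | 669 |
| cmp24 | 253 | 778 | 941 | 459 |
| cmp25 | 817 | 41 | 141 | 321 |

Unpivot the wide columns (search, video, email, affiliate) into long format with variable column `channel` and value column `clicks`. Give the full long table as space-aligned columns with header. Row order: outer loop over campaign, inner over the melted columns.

campaign  channel    clicks
cmp23     search     895   
cmp23     video      59    
cmp23     email      471   
cmp23     affiliate  669   
cmp24     search     253   
cmp24     video      778   
cmp24     email      941   
cmp24     affiliate  459   
cmp25     search     817   
cmp25     video      41    
cmp25     email      141   
cmp25     affiliate  321   

Each (campaign, column) pair becomes one row: 3 × 4 = 12 rows.
For example, (cmp23, search) → clicks=895.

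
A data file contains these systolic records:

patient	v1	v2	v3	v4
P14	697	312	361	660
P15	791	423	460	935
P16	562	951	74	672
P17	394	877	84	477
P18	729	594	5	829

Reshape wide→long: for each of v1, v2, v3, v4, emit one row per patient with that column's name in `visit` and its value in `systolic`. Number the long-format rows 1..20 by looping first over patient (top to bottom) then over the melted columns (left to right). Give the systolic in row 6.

20 rows total (5 × 4). Row 6: index ⌊(6-1)/4⌋ = 1 into patient → P15; (6-1) mod 4 = 1 into the melted columns → v2.
So row 6 is (P15, v2, 423); systolic = 423.

423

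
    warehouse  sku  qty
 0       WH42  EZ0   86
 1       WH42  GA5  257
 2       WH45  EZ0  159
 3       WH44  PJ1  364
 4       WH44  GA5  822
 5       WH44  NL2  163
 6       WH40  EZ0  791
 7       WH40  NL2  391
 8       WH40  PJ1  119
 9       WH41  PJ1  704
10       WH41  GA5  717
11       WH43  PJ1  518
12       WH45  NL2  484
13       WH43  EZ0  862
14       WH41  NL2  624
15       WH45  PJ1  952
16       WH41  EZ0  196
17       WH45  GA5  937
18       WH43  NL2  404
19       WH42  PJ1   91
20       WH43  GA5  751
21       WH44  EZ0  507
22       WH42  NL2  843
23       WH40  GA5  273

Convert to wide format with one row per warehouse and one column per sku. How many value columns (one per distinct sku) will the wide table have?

4

4 distinct sku values: EZ0, NL2, GA5, PJ1.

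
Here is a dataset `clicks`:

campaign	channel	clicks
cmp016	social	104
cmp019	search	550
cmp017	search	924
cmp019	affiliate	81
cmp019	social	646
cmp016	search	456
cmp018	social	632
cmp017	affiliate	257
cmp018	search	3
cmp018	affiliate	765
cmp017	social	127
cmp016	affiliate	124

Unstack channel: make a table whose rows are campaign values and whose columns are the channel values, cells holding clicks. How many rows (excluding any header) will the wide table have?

4 distinct campaign values → 4 rows.

4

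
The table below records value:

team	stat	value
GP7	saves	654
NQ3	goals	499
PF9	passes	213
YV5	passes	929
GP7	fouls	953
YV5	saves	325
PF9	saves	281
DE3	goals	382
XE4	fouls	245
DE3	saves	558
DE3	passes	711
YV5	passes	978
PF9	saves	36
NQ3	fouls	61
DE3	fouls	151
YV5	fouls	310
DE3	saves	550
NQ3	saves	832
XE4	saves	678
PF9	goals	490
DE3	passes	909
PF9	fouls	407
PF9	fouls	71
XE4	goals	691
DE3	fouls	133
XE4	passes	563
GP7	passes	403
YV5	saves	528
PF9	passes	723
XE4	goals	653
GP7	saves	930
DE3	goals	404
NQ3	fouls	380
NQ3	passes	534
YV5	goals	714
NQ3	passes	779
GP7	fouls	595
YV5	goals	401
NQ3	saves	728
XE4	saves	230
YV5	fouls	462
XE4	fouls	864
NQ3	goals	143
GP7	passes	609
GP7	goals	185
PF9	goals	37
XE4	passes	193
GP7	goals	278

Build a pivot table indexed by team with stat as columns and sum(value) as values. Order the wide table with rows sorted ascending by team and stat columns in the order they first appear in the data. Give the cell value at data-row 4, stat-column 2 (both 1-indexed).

With rows sorted ascending by team, row 4 is team=PF9. stat columns in first-appearance order: saves, goals, passes, fouls; column 2 is goals.
Long rows with team=PF9, stat=goals: 490 + 37 = 527.

527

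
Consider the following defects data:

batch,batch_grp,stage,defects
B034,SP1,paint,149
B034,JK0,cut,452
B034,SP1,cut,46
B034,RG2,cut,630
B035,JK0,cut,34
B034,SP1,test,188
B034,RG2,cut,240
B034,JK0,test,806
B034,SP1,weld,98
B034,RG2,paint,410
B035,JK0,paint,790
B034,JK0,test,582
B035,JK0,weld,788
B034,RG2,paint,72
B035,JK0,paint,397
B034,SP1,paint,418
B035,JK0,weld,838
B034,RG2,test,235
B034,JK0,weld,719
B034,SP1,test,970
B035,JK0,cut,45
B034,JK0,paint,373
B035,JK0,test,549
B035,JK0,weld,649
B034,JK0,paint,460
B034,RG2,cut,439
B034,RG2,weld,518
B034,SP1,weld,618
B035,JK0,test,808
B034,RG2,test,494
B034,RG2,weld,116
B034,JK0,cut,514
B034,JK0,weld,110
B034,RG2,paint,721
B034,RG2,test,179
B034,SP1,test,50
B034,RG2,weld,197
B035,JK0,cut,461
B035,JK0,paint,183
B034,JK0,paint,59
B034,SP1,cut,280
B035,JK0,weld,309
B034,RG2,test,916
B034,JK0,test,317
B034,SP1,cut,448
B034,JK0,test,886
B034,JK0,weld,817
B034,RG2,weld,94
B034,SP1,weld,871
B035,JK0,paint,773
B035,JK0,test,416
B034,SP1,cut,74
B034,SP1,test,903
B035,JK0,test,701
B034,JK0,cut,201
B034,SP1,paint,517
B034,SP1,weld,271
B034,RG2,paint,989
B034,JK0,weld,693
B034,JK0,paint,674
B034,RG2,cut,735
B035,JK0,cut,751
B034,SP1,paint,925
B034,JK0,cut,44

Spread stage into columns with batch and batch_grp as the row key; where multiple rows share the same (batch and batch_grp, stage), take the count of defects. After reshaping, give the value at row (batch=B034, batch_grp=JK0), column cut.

4

Rows with batch=B034, batch_grp=JK0 and stage=cut: defects values are 452, 514, 201, 44.
4 rows match — count = 4.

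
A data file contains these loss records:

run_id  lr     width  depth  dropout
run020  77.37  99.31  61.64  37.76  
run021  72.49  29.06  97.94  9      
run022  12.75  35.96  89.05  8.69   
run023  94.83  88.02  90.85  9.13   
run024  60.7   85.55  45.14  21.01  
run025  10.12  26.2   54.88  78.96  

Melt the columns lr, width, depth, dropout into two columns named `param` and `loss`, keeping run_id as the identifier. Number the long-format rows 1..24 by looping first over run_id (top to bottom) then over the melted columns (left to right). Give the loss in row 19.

24 rows total (6 × 4). Row 19: index ⌊(19-1)/4⌋ = 4 into run_id → run024; (19-1) mod 4 = 2 into the melted columns → depth.
So row 19 is (run024, depth, 45.14); loss = 45.14.

45.14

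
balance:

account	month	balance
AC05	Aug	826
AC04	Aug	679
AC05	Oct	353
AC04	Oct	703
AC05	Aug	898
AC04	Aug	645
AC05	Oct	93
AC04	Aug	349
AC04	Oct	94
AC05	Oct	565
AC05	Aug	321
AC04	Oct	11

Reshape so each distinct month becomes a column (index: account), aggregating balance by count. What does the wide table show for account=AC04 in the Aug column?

Rows with account=AC04 and month=Aug: balance values are 679, 645, 349.
3 rows match — count = 3.

3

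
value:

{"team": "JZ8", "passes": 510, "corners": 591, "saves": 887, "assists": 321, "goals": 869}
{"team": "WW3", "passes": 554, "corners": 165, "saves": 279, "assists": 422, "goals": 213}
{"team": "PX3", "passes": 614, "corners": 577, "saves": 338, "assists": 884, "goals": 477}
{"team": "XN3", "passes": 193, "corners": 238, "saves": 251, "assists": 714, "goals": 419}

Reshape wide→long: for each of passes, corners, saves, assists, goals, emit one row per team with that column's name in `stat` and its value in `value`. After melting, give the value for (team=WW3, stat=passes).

554

Unpivoting turns each (team, wide-column) pair into one long row.
The wide cell at row WW3, column passes holds 554, so the long row (WW3, passes) has value=554.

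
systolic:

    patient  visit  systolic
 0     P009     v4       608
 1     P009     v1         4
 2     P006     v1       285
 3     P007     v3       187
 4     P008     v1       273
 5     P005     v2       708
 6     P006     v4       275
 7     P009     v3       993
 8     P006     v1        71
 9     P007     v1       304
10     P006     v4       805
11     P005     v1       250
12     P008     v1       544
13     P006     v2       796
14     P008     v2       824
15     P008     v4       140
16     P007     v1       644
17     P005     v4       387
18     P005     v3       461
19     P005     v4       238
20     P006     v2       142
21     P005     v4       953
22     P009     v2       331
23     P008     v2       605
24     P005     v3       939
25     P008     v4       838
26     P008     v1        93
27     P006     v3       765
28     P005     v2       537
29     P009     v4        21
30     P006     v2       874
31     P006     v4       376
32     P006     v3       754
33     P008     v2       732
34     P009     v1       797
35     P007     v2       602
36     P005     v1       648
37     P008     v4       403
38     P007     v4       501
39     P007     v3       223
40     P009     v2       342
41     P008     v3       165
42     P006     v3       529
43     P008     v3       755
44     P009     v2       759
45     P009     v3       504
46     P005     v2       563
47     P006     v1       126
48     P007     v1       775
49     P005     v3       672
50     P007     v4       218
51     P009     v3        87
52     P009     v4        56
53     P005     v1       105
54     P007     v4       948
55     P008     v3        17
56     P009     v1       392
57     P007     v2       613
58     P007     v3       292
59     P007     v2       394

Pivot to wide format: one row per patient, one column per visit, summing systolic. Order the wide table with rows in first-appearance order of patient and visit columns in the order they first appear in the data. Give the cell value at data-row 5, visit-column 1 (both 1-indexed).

1578

With rows in first-appearance order of patient, row 5 is patient=P005. visit columns in first-appearance order: v4, v1, v3, v2; column 1 is v4.
Long rows with patient=P005, visit=v4: 387 + 238 + 953 = 1578.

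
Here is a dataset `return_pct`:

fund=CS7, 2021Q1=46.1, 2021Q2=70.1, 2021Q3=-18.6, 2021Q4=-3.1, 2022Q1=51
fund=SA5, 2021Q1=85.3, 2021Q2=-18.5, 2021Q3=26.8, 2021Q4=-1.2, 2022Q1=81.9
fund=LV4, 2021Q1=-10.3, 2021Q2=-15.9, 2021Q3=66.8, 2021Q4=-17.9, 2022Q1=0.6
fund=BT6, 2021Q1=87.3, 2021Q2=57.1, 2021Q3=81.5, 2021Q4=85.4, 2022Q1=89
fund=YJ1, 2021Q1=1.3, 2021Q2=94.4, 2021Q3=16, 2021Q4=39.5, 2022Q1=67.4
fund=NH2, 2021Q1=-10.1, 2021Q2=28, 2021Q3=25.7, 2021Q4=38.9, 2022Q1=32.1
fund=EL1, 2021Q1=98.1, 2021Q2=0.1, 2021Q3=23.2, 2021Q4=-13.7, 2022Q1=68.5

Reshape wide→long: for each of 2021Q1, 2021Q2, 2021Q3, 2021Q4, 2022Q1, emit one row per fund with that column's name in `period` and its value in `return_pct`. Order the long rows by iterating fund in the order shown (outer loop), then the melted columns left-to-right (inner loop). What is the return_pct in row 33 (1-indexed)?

23.2

35 rows total (7 × 5). Row 33: index ⌊(33-1)/5⌋ = 6 into fund → EL1; (33-1) mod 5 = 2 into the melted columns → 2021Q3.
So row 33 is (EL1, 2021Q3, 23.2); return_pct = 23.2.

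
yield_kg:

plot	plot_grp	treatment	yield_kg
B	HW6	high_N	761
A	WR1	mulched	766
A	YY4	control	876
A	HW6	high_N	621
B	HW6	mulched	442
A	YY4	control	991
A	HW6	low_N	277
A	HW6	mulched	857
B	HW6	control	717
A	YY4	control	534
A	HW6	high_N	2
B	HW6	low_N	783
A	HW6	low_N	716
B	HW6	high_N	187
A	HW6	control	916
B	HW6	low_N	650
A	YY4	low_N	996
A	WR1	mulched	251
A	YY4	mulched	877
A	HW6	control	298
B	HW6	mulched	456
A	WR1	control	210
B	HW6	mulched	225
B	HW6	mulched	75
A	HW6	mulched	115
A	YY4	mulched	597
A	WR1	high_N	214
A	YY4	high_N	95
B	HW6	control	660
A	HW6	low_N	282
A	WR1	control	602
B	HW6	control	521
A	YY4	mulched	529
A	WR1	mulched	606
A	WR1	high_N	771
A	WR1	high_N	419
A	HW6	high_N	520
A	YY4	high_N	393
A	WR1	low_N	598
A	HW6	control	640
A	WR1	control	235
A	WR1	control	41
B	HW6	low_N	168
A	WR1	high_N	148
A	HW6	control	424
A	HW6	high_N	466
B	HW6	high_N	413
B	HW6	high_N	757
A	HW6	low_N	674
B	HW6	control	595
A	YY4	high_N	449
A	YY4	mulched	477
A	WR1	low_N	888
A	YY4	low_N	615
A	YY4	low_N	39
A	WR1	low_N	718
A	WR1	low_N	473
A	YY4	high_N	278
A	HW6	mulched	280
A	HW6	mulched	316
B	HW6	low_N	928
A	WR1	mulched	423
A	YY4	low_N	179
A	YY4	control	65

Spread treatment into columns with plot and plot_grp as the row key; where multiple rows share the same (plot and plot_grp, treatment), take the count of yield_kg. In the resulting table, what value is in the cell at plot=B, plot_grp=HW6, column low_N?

4

Rows with plot=B, plot_grp=HW6 and treatment=low_N: yield_kg values are 783, 650, 168, 928.
4 rows match — count = 4.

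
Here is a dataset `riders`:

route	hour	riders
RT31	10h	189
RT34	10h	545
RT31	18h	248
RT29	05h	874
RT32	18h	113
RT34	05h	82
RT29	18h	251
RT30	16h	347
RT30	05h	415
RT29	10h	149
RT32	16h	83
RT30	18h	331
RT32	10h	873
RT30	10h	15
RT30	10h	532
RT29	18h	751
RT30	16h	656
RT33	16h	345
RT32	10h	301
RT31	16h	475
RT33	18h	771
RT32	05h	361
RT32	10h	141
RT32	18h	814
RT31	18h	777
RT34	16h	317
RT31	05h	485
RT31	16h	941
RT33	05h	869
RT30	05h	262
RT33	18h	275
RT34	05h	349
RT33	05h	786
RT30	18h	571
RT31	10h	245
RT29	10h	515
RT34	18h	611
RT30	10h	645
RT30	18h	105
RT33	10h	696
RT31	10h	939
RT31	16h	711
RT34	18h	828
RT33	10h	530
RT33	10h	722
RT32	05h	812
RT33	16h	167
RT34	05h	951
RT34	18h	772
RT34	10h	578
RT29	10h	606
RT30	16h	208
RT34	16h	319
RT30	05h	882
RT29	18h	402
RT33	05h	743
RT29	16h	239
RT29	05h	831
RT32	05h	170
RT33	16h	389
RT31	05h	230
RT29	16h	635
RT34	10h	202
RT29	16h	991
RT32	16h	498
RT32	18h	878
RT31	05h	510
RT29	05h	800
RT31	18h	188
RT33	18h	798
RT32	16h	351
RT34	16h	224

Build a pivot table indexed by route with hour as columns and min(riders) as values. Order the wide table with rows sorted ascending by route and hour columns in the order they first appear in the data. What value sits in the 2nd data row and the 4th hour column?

208

With rows sorted ascending by route, row 2 is route=RT30. hour columns in first-appearance order: 10h, 18h, 05h, 16h; column 4 is 16h.
Long rows with route=RT30, hour=16h: min(347, 656, 208) = 208.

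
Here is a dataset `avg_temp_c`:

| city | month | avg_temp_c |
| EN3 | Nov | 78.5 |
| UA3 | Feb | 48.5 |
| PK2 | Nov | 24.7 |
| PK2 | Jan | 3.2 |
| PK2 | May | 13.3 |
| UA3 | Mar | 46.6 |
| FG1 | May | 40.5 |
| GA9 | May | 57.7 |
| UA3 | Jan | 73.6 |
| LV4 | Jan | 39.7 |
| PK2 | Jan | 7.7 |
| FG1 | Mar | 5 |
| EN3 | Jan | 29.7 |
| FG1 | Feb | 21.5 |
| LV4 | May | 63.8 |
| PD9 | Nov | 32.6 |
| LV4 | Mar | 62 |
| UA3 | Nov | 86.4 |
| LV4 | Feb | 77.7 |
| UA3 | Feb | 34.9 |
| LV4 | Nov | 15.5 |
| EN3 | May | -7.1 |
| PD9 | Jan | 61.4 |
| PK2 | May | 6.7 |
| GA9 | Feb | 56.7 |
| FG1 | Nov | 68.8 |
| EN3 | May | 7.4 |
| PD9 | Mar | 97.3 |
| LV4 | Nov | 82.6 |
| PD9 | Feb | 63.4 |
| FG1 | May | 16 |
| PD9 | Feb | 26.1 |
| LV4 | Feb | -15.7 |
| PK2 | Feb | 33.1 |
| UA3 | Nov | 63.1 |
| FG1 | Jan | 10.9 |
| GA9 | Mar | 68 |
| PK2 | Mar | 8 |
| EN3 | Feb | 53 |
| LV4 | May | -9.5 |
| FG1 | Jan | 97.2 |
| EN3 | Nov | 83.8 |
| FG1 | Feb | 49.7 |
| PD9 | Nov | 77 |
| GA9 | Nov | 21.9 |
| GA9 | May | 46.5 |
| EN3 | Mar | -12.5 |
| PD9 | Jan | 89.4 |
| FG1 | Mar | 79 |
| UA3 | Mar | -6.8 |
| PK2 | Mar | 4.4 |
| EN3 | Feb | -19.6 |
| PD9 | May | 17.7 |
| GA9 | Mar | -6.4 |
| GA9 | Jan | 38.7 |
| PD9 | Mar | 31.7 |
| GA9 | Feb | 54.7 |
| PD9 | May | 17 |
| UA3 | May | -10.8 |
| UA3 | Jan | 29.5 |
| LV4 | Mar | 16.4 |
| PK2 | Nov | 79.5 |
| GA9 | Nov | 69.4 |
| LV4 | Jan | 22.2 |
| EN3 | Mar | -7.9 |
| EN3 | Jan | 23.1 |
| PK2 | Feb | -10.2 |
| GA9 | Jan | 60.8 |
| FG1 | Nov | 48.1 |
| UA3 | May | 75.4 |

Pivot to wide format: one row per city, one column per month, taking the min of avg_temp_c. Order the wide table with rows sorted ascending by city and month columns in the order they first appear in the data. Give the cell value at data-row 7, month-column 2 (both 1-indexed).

34.9

With rows sorted ascending by city, row 7 is city=UA3. month columns in first-appearance order: Nov, Feb, Jan, May, Mar; column 2 is Feb.
Long rows with city=UA3, month=Feb: min(48.5, 34.9) = 34.9.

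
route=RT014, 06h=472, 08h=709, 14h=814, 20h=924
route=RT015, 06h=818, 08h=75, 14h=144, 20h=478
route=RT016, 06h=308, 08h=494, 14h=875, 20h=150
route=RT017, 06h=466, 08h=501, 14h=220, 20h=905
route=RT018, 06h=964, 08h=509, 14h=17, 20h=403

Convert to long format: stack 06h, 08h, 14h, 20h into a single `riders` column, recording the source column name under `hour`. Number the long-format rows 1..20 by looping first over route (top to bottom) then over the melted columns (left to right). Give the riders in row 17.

20 rows total (5 × 4). Row 17: index ⌊(17-1)/4⌋ = 4 into route → RT018; (17-1) mod 4 = 0 into the melted columns → 06h.
So row 17 is (RT018, 06h, 964); riders = 964.

964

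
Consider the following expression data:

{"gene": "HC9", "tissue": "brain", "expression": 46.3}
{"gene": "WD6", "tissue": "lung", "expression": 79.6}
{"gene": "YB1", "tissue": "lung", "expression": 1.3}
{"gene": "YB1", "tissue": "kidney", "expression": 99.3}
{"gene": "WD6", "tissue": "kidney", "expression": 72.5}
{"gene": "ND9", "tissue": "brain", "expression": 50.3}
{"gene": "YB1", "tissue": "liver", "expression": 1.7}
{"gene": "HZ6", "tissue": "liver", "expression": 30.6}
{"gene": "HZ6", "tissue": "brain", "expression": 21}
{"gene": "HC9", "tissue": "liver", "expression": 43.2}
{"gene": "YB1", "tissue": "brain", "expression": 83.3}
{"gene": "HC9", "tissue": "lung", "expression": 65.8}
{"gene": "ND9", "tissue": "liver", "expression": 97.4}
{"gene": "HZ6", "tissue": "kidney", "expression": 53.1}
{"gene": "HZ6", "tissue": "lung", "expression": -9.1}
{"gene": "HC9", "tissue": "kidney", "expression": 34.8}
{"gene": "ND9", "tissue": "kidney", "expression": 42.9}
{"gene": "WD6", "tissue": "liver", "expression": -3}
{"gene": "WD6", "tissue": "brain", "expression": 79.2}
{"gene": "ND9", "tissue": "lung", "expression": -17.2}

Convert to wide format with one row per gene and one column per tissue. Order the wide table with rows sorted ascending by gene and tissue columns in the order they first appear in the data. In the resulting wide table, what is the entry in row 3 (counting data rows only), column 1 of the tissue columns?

With rows sorted ascending by gene, row 3 is gene=ND9. tissue columns in first-appearance order: brain, lung, kidney, liver; column 1 is brain.
Long rows with gene=ND9, tissue=brain: expression = 50.3.

50.3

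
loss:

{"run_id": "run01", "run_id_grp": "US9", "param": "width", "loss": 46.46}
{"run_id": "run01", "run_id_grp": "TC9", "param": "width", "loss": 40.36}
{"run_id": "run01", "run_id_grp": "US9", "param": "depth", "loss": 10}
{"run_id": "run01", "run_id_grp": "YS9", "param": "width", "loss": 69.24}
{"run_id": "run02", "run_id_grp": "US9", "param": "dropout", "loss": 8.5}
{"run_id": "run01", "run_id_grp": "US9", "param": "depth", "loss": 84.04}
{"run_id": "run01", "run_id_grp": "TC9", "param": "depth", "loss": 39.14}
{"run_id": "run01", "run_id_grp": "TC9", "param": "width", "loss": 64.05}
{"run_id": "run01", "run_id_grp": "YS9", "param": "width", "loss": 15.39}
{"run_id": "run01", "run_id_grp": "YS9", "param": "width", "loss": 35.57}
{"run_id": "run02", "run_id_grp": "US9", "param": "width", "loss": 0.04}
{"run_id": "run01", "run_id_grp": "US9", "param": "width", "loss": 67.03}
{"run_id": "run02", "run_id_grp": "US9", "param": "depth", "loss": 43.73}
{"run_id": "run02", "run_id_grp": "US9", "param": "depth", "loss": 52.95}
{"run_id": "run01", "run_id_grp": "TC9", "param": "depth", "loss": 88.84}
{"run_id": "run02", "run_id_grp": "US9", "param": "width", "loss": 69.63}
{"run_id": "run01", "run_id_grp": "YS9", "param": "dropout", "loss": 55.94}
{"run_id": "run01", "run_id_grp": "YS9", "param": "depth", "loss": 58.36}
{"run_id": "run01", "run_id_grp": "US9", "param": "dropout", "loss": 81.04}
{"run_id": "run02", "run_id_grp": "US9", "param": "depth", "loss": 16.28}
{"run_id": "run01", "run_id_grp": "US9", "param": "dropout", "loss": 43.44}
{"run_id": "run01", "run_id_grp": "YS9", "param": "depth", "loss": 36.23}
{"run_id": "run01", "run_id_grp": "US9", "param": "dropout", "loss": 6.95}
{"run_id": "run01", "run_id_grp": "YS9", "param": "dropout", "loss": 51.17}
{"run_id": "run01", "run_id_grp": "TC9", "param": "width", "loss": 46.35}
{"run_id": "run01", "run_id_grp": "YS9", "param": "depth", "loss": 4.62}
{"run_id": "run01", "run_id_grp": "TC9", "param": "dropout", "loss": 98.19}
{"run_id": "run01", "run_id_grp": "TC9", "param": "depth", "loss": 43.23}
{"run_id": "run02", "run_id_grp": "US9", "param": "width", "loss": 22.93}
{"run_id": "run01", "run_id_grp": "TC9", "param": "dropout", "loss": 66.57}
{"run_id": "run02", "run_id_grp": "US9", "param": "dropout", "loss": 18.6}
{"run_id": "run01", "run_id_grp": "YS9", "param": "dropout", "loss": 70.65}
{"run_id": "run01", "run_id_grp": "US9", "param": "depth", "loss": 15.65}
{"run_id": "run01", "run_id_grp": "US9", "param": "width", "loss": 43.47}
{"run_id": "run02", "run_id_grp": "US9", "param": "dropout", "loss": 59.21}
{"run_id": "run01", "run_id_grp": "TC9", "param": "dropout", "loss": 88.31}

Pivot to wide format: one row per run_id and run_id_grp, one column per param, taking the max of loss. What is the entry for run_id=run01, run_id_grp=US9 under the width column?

67.03

Rows with run_id=run01, run_id_grp=US9 and param=width: loss values are 46.46, 67.03, 43.47.
max(46.46, 67.03, 43.47) = 67.03.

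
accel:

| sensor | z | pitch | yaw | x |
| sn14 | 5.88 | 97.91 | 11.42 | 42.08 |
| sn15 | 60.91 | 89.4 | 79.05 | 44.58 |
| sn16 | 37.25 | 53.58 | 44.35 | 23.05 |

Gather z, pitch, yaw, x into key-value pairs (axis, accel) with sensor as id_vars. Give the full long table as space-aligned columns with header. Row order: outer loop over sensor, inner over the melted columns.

sensor  axis   accel
sn14    z      5.88 
sn14    pitch  97.91
sn14    yaw    11.42
sn14    x      42.08
sn15    z      60.91
sn15    pitch  89.4 
sn15    yaw    79.05
sn15    x      44.58
sn16    z      37.25
sn16    pitch  53.58
sn16    yaw    44.35
sn16    x      23.05

Each (sensor, column) pair becomes one row: 3 × 4 = 12 rows.
For example, (sn14, z) → accel=5.88.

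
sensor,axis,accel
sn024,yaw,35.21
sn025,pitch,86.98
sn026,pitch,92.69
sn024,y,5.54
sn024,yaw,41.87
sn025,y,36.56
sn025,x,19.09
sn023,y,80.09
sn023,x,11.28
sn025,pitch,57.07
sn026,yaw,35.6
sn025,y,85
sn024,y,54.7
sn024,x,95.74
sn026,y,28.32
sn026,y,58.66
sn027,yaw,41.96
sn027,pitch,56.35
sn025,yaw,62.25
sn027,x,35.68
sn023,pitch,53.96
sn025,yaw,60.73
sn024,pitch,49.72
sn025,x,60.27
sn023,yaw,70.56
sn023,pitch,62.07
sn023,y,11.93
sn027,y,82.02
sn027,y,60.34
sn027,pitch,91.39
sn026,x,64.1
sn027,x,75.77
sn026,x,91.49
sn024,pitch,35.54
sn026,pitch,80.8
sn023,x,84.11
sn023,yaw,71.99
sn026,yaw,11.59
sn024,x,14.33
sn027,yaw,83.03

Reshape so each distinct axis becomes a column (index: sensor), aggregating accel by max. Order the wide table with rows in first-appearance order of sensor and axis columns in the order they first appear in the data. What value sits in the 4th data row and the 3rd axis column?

With rows in first-appearance order of sensor, row 4 is sensor=sn023. axis columns in first-appearance order: yaw, pitch, y, x; column 3 is y.
Long rows with sensor=sn023, axis=y: max(80.09, 11.93) = 80.09.

80.09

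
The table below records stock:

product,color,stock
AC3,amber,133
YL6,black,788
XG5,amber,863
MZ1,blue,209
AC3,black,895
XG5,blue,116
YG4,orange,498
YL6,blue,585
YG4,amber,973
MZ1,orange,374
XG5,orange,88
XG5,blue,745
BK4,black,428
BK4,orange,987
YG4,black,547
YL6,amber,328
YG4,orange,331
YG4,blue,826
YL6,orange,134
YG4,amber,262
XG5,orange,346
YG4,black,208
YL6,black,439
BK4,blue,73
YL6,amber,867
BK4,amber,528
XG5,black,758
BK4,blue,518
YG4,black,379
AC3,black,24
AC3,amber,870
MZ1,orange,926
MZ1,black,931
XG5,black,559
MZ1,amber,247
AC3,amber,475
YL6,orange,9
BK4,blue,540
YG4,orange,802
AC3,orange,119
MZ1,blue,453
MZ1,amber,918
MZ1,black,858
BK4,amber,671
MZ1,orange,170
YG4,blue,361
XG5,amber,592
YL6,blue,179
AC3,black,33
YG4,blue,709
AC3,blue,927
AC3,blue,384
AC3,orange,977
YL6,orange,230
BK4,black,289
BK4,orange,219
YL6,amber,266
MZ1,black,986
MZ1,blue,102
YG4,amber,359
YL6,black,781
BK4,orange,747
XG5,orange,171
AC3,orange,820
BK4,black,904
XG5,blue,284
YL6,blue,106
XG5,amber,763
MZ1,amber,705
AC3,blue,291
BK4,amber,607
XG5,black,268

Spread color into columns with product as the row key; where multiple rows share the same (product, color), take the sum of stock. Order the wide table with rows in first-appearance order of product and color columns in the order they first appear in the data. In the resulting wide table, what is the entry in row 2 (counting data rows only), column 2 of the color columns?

With rows in first-appearance order of product, row 2 is product=YL6. color columns in first-appearance order: amber, black, blue, orange; column 2 is black.
Long rows with product=YL6, color=black: 788 + 439 + 781 = 2008.

2008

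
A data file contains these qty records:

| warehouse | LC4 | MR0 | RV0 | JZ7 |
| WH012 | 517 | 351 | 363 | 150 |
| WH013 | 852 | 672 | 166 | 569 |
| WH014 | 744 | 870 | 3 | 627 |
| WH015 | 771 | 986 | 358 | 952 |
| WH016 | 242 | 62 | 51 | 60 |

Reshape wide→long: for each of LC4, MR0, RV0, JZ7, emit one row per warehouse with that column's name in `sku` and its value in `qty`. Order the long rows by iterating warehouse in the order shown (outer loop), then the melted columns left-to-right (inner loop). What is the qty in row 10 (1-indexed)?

20 rows total (5 × 4). Row 10: index ⌊(10-1)/4⌋ = 2 into warehouse → WH014; (10-1) mod 4 = 1 into the melted columns → MR0.
So row 10 is (WH014, MR0, 870); qty = 870.

870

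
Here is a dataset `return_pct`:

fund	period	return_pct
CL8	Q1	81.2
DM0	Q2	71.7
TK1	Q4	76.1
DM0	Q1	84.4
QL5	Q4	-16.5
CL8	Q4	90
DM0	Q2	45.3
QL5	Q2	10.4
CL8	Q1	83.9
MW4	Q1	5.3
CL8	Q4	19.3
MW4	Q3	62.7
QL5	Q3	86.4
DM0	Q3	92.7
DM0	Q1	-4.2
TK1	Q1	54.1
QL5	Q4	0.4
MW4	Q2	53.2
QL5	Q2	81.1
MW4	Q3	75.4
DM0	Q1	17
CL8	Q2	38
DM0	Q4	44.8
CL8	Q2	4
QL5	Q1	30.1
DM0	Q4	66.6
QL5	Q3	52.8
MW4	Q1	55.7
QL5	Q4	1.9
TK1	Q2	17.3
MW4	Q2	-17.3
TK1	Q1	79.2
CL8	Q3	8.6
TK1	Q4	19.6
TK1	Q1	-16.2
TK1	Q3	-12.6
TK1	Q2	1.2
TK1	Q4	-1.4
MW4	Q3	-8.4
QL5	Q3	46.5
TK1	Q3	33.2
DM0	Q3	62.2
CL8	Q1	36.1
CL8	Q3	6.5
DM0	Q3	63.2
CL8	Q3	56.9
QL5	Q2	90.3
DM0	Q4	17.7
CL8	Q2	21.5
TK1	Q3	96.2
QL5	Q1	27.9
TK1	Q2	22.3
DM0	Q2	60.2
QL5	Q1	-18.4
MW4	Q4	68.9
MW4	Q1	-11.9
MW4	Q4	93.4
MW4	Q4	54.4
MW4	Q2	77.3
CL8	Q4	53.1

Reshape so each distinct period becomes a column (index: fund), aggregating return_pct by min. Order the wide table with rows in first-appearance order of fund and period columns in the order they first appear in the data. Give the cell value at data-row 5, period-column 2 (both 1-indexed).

-17.3

With rows in first-appearance order of fund, row 5 is fund=MW4. period columns in first-appearance order: Q1, Q2, Q4, Q3; column 2 is Q2.
Long rows with fund=MW4, period=Q2: min(53.2, -17.3, 77.3) = -17.3.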